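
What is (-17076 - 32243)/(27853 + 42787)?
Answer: -49319/70640 ≈ -0.69817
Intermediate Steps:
(-17076 - 32243)/(27853 + 42787) = -49319/70640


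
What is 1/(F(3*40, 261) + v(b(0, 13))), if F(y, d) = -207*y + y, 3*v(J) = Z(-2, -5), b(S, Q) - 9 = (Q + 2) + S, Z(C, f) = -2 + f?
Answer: -3/74167 ≈ -4.0449e-5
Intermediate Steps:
b(S, Q) = 11 + Q + S (b(S, Q) = 9 + ((Q + 2) + S) = 9 + ((2 + Q) + S) = 9 + (2 + Q + S) = 11 + Q + S)
v(J) = -7/3 (v(J) = (-2 - 5)/3 = (1/3)*(-7) = -7/3)
F(y, d) = -206*y
1/(F(3*40, 261) + v(b(0, 13))) = 1/(-618*40 - 7/3) = 1/(-206*120 - 7/3) = 1/(-24720 - 7/3) = 1/(-74167/3) = -3/74167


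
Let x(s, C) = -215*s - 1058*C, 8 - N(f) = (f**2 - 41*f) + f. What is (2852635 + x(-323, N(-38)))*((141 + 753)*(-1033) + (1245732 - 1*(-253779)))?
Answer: 3484582573752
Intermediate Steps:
N(f) = 8 - f**2 + 40*f (N(f) = 8 - ((f**2 - 41*f) + f) = 8 - (f**2 - 40*f) = 8 + (-f**2 + 40*f) = 8 - f**2 + 40*f)
x(s, C) = -1058*C - 215*s
(2852635 + x(-323, N(-38)))*((141 + 753)*(-1033) + (1245732 - 1*(-253779))) = (2852635 + (-1058*(8 - 1*(-38)**2 + 40*(-38)) - 215*(-323)))*((141 + 753)*(-1033) + (1245732 - 1*(-253779))) = (2852635 + (-1058*(8 - 1*1444 - 1520) + 69445))*(894*(-1033) + (1245732 + 253779)) = (2852635 + (-1058*(8 - 1444 - 1520) + 69445))*(-923502 + 1499511) = (2852635 + (-1058*(-2956) + 69445))*576009 = (2852635 + (3127448 + 69445))*576009 = (2852635 + 3196893)*576009 = 6049528*576009 = 3484582573752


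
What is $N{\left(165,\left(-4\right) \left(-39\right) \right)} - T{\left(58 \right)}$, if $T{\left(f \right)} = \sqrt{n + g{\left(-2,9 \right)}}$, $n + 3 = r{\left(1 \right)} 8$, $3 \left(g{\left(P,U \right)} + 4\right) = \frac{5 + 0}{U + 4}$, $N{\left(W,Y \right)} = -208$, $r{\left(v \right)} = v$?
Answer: $-208 - \frac{2 \sqrt{429}}{39} \approx -209.06$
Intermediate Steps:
$g{\left(P,U \right)} = -4 + \frac{5}{3 \left(4 + U\right)}$ ($g{\left(P,U \right)} = -4 + \frac{\left(5 + 0\right) \frac{1}{U + 4}}{3} = -4 + \frac{5 \frac{1}{4 + U}}{3} = -4 + \frac{5}{3 \left(4 + U\right)}$)
$n = 5$ ($n = -3 + 1 \cdot 8 = -3 + 8 = 5$)
$T{\left(f \right)} = \frac{2 \sqrt{429}}{39}$ ($T{\left(f \right)} = \sqrt{5 + \frac{-43 - 108}{3 \left(4 + 9\right)}} = \sqrt{5 + \frac{-43 - 108}{3 \cdot 13}} = \sqrt{5 + \frac{1}{3} \cdot \frac{1}{13} \left(-151\right)} = \sqrt{5 - \frac{151}{39}} = \sqrt{\frac{44}{39}} = \frac{2 \sqrt{429}}{39}$)
$N{\left(165,\left(-4\right) \left(-39\right) \right)} - T{\left(58 \right)} = -208 - \frac{2 \sqrt{429}}{39}$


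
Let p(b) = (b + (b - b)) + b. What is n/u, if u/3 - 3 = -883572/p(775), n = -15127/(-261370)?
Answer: -2344685/68917152942 ≈ -3.4022e-5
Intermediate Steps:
p(b) = 2*b (p(b) = (b + 0) + b = b + b = 2*b)
n = 15127/261370 (n = -15127*(-1/261370) = 15127/261370 ≈ 0.057876)
u = -1318383/775 (u = 9 + 3*(-883572/(2*775)) = 9 + 3*(-883572/1550) = 9 + 3*(-883572*1/1550) = 9 + 3*(-441786/775) = 9 - 1325358/775 = -1318383/775 ≈ -1701.1)
n/u = 15127/(261370*(-1318383/775)) = (15127/261370)*(-775/1318383) = -2344685/68917152942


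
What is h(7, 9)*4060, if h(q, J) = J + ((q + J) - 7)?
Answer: 73080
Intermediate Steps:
h(q, J) = -7 + q + 2*J (h(q, J) = J + ((J + q) - 7) = J + (-7 + J + q) = -7 + q + 2*J)
h(7, 9)*4060 = (-7 + 7 + 2*9)*4060 = (-7 + 7 + 18)*4060 = 18*4060 = 73080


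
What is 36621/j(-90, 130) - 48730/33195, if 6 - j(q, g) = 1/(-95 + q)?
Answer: 44967633709/7375929 ≈ 6096.5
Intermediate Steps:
j(q, g) = 6 - 1/(-95 + q)
36621/j(-90, 130) - 48730/33195 = 36621/(((-571 + 6*(-90))/(-95 - 90))) - 48730/33195 = 36621/(((-571 - 540)/(-185))) - 48730*1/33195 = 36621/((-1/185*(-1111))) - 9746/6639 = 36621/(1111/185) - 9746/6639 = 36621*(185/1111) - 9746/6639 = 6774885/1111 - 9746/6639 = 44967633709/7375929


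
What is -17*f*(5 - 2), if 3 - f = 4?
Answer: 51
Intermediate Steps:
f = -1 (f = 3 - 1*4 = 3 - 4 = -1)
-17*f*(5 - 2) = -(-17)*(5 - 2) = -(-17)*3 = -17*(-3) = 51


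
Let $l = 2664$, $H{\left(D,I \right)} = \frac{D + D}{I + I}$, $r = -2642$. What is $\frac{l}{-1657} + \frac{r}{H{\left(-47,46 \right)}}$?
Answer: $\frac{201253316}{77879} \approx 2584.2$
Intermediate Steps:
$H{\left(D,I \right)} = \frac{D}{I}$ ($H{\left(D,I \right)} = \frac{2 D}{2 I} = 2 D \frac{1}{2 I} = \frac{D}{I}$)
$\frac{l}{-1657} + \frac{r}{H{\left(-47,46 \right)}} = \frac{2664}{-1657} - \frac{2642}{\left(-47\right) \frac{1}{46}} = 2664 \left(- \frac{1}{1657}\right) - \frac{2642}{\left(-47\right) \frac{1}{46}} = - \frac{2664}{1657} - \frac{2642}{- \frac{47}{46}} = - \frac{2664}{1657} - - \frac{121532}{47} = - \frac{2664}{1657} + \frac{121532}{47} = \frac{201253316}{77879}$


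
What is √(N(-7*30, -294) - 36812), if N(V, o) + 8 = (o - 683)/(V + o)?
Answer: I*√259788242/84 ≈ 191.88*I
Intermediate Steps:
N(V, o) = -8 + (-683 + o)/(V + o) (N(V, o) = -8 + (o - 683)/(V + o) = -8 + (-683 + o)/(V + o))
√(N(-7*30, -294) - 36812) = √((-683 - (-56)*30 - 7*(-294))/(-7*30 - 294) - 36812) = √((-683 - 8*(-210) + 2058)/(-210 - 294) - 36812) = √((-683 + 1680 + 2058)/(-504) - 36812) = √(-1/504*3055 - 36812) = √(-3055/504 - 36812) = √(-18556303/504) = I*√259788242/84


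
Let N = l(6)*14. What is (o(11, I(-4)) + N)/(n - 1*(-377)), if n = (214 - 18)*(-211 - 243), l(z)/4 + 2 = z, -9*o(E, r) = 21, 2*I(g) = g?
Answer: -665/265821 ≈ -0.0025017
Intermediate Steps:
I(g) = g/2
o(E, r) = -7/3 (o(E, r) = -⅑*21 = -7/3)
l(z) = -8 + 4*z
n = -88984 (n = 196*(-454) = -88984)
N = 224 (N = (-8 + 4*6)*14 = (-8 + 24)*14 = 16*14 = 224)
(o(11, I(-4)) + N)/(n - 1*(-377)) = (-7/3 + 224)/(-88984 - 1*(-377)) = 665/(3*(-88984 + 377)) = (665/3)/(-88607) = (665/3)*(-1/88607) = -665/265821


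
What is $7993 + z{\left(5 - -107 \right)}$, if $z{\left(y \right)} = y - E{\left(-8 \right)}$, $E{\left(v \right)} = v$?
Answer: $8113$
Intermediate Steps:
$z{\left(y \right)} = 8 + y$ ($z{\left(y \right)} = y - -8 = y + 8 = 8 + y$)
$7993 + z{\left(5 - -107 \right)} = 7993 + \left(8 + \left(5 - -107\right)\right) = 7993 + \left(8 + \left(5 + 107\right)\right) = 7993 + \left(8 + 112\right) = 7993 + 120 = 8113$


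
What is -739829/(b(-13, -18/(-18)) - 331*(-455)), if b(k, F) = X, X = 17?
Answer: -739829/150622 ≈ -4.9118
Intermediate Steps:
b(k, F) = 17
-739829/(b(-13, -18/(-18)) - 331*(-455)) = -739829/(17 - 331*(-455)) = -739829/(17 + 150605) = -739829/150622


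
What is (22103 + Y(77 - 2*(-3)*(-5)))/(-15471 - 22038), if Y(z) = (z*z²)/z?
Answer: -8104/12503 ≈ -0.64816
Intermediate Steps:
Y(z) = z² (Y(z) = z³/z = z²)
(22103 + Y(77 - 2*(-3)*(-5)))/(-15471 - 22038) = (22103 + (77 - 2*(-3)*(-5))²)/(-15471 - 22038) = (22103 + (77 + 6*(-5))²)/(-37509) = (22103 + (77 - 30)²)*(-1/37509) = (22103 + 47²)*(-1/37509) = (22103 + 2209)*(-1/37509) = 24312*(-1/37509) = -8104/12503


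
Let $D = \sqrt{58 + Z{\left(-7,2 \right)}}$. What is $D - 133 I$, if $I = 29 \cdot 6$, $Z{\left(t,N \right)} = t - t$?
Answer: $-23142 + \sqrt{58} \approx -23134.0$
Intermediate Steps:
$Z{\left(t,N \right)} = 0$
$D = \sqrt{58}$ ($D = \sqrt{58 + 0} = \sqrt{58} \approx 7.6158$)
$I = 174$
$D - 133 I = \sqrt{58} - 23142 = -23142 + \sqrt{58}$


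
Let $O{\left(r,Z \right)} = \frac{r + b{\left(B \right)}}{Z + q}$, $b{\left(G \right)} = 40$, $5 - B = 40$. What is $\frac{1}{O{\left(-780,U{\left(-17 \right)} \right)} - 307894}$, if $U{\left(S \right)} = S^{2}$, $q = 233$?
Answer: $- \frac{261}{80360704} \approx -3.2479 \cdot 10^{-6}$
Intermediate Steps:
$B = -35$ ($B = 5 - 40 = -35$)
$O{\left(r,Z \right)} = \frac{40 + r}{233 + Z}$ ($O{\left(r,Z \right)} = \frac{r + 40}{Z + 233} = \frac{40 + r}{233 + Z}$)
$\frac{1}{O{\left(-780,U{\left(-17 \right)} \right)} - 307894} = \frac{1}{\frac{40 - 780}{233 + \left(-17\right)^{2}} - 307894} = \frac{1}{\frac{1}{233 + 289} \left(-740\right) - 307894} = \frac{1}{\frac{1}{522} \left(-740\right) - 307894} = \frac{1}{- \frac{370}{261} - 307894} = \frac{1}{- \frac{80360704}{261}} = - \frac{261}{80360704}$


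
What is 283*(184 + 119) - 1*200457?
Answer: -114708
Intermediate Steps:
283*(184 + 119) - 1*200457 = 283*303 - 200457 = 85749 - 200457 = -114708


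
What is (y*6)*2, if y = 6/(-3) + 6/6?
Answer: -12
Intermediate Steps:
y = -1 (y = 6*(-⅓) + 6*(⅙) = -2 + 1 = -1)
(y*6)*2 = -1*6*2 = -6*2 = -12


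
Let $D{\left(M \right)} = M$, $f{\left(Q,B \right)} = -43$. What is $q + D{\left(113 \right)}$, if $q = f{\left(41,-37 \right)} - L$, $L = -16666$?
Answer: $16736$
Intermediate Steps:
$q = 16623$ ($q = -43 - -16666 = -43 + 16666 = 16623$)
$q + D{\left(113 \right)} = 16623 + 113 = 16736$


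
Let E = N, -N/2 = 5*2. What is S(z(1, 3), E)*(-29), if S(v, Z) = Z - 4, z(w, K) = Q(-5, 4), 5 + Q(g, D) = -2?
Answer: 696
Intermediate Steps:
Q(g, D) = -7 (Q(g, D) = -5 - 2 = -7)
z(w, K) = -7
N = -20 (N = -10*2 = -2*10 = -20)
E = -20
S(v, Z) = -4 + Z
S(z(1, 3), E)*(-29) = (-4 - 20)*(-29) = -24*(-29) = 696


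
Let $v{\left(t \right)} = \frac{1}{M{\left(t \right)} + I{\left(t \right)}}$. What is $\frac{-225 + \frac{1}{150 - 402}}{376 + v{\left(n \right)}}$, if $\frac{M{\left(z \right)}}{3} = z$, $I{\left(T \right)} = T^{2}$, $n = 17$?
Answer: $- \frac{4819585}{8053983} \approx -0.59841$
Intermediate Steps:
$M{\left(z \right)} = 3 z$
$v{\left(t \right)} = \frac{1}{t^{2} + 3 t}$ ($v{\left(t \right)} = \frac{1}{3 t + t^{2}} = \frac{1}{t^{2} + 3 t}$)
$\frac{-225 + \frac{1}{150 - 402}}{376 + v{\left(n \right)}} = \frac{-225 + \frac{1}{150 - 402}}{376 + \frac{1}{17 \left(3 + 17\right)}} = \frac{-225 + \frac{1}{-252}}{376 + \frac{1}{17 \cdot 20}} = \frac{-225 - \frac{1}{252}}{376 + \frac{1}{17} \cdot \frac{1}{20}} = - \frac{56701}{252 \left(376 + \frac{1}{340}\right)} = - \frac{56701}{252 \cdot \frac{127841}{340}} = \left(- \frac{56701}{252}\right) \frac{340}{127841} = - \frac{4819585}{8053983}$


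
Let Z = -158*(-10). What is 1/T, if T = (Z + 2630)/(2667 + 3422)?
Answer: 6089/4210 ≈ 1.4463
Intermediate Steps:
Z = 1580
T = 4210/6089 (T = (1580 + 2630)/(2667 + 3422) = 4210/6089 ≈ 0.69141)
1/T = 1/(4210/6089) = 6089/4210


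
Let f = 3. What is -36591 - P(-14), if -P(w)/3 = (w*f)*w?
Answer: -34827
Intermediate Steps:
P(w) = -9*w**2 (P(w) = -3*w*3*w = -3*3*w*w = -9*w**2)
-36591 - P(-14) = -36591 - (-9)*(-14)**2 = -36591 - (-9)*196 = -36591 - 1*(-1764) = -36591 + 1764 = -34827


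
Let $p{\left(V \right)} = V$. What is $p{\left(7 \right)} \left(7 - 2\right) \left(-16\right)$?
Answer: $-560$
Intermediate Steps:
$p{\left(7 \right)} \left(7 - 2\right) \left(-16\right) = 7 \left(7 - 2\right) \left(-16\right) = 7 \cdot 5 \left(-16\right) = 7 \left(-80\right) = -560$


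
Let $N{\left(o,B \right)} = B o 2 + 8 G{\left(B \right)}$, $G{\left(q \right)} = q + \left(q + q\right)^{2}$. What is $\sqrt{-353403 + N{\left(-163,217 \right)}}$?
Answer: $\sqrt{1084439} \approx 1041.4$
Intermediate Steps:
$G{\left(q \right)} = q + 4 q^{2}$ ($G{\left(q \right)} = q + \left(2 q\right)^{2} = q + 4 q^{2}$)
$N{\left(o,B \right)} = 2 B o + 8 B \left(1 + 4 B\right)$ ($N{\left(o,B \right)} = B o 2 + 8 B \left(1 + 4 B\right) = 2 B o + 8 B \left(1 + 4 B\right)$)
$\sqrt{-353403 + N{\left(-163,217 \right)}} = \sqrt{-353403 + 2 \cdot 217 \left(4 - 163 + 16 \cdot 217\right)} = \sqrt{-353403 + 2 \cdot 217 \left(4 - 163 + 3472\right)} = \sqrt{-353403 + 2 \cdot 217 \cdot 3313} = \sqrt{-353403 + 1437842} = \sqrt{1084439}$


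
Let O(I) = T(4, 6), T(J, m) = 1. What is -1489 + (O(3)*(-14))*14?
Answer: -1685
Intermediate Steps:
O(I) = 1
-1489 + (O(3)*(-14))*14 = -1489 + (1*(-14))*14 = -1489 - 14*14 = -1489 - 196 = -1685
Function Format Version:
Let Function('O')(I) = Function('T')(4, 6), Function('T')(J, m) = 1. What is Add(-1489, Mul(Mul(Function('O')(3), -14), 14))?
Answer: -1685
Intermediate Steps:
Function('O')(I) = 1
Add(-1489, Mul(Mul(Function('O')(3), -14), 14)) = Add(-1489, Mul(Mul(1, -14), 14)) = Add(-1489, Mul(-14, 14)) = Add(-1489, -196) = -1685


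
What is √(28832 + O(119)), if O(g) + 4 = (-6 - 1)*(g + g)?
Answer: 3*√3018 ≈ 164.81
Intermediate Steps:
O(g) = -4 - 14*g (O(g) = -4 + (-6 - 1)*(g + g) = -4 - 14*g)
√(28832 + O(119)) = √(28832 + (-4 - 14*119)) = √(28832 + (-4 - 1666)) = √(28832 - 1670) = √27162 = 3*√3018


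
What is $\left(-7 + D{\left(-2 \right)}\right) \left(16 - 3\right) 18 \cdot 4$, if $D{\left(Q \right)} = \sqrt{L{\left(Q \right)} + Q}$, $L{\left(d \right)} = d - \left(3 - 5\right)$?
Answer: $-6552 + 936 i \sqrt{2} \approx -6552.0 + 1323.7 i$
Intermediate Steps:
$L{\left(d \right)} = 2 + d$ ($L{\left(d \right)} = d - -2 = d + 2 = 2 + d$)
$D{\left(Q \right)} = \sqrt{2 + 2 Q}$ ($D{\left(Q \right)} = \sqrt{\left(2 + Q\right) + Q} = \sqrt{2 + 2 Q}$)
$\left(-7 + D{\left(-2 \right)}\right) \left(16 - 3\right) 18 \cdot 4 = \left(-7 + \sqrt{2 + 2 \left(-2\right)}\right) \left(16 - 3\right) 18 \cdot 4 = \left(-7 + \sqrt{2 - 4}\right) 13 \cdot 18 \cdot 4 = \left(-7 + \sqrt{-2}\right) 13 \cdot 18 \cdot 4 = \left(-7 + i \sqrt{2}\right) 13 \cdot 18 \cdot 4 = \left(-91 + 13 i \sqrt{2}\right) 18 \cdot 4 = \left(-1638 + 234 i \sqrt{2}\right) 4 = -6552 + 936 i \sqrt{2}$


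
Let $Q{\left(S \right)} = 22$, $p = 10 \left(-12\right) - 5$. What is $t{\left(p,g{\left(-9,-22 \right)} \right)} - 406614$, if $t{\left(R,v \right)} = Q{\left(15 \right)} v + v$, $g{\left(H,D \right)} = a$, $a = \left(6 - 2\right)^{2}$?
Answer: $-406246$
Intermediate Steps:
$a = 16$ ($a = 4^{2} = 16$)
$p = -125$ ($p = -120 - 5 = -125$)
$g{\left(H,D \right)} = 16$
$t{\left(R,v \right)} = 23 v$ ($t{\left(R,v \right)} = 22 v + v = 23 v$)
$t{\left(p,g{\left(-9,-22 \right)} \right)} - 406614 = 23 \cdot 16 - 406614 = 368 - 406614 = -406246$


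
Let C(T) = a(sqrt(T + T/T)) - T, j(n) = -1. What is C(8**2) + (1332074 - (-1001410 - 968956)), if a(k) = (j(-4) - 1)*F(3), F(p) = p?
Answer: 3302370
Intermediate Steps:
a(k) = -6 (a(k) = (-1 - 1)*3 = -2*3 = -6)
C(T) = -6 - T
C(8**2) + (1332074 - (-1001410 - 968956)) = (-6 - 1*8**2) + (1332074 - (-1001410 - 968956)) = (-6 - 1*64) + (1332074 - 1*(-1970366)) = (-6 - 64) + (1332074 + 1970366) = -70 + 3302440 = 3302370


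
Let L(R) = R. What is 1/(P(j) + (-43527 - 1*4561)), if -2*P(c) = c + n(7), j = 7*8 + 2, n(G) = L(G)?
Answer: -2/96241 ≈ -2.0781e-5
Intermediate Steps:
n(G) = G
j = 58 (j = 56 + 2 = 58)
P(c) = -7/2 - c/2 (P(c) = -(c + 7)/2 = -(7 + c)/2 = -7/2 - c/2)
1/(P(j) + (-43527 - 1*4561)) = 1/((-7/2 - ½*58) + (-43527 - 1*4561)) = 1/((-7/2 - 29) + (-43527 - 4561)) = 1/(-65/2 - 48088) = 1/(-96241/2) = -2/96241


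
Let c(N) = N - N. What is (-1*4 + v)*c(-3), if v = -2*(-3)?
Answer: 0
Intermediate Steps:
v = 6
c(N) = 0
(-1*4 + v)*c(-3) = (-1*4 + 6)*0 = (-4 + 6)*0 = 2*0 = 0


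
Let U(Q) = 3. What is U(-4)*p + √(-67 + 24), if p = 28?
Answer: 84 + I*√43 ≈ 84.0 + 6.5574*I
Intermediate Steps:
U(-4)*p + √(-67 + 24) = 3*28 + √(-67 + 24) = 84 + √(-43) = 84 + I*√43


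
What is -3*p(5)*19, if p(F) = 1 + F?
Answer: -342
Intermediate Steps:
-3*p(5)*19 = -3*(1 + 5)*19 = -3*6*19 = -18*19 = -342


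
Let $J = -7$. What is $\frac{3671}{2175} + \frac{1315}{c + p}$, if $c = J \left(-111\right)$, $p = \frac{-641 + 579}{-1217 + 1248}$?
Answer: $\frac{228206}{67425} \approx 3.3846$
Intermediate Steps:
$p = -2$ ($p = - \frac{62}{31} = \left(-62\right) \frac{1}{31} = -2$)
$c = 777$ ($c = \left(-7\right) \left(-111\right) = 777$)
$\frac{3671}{2175} + \frac{1315}{c + p} = \frac{3671}{2175} + \frac{1315}{777 - 2} = 3671 \cdot \frac{1}{2175} + \frac{1315}{775} = \frac{3671}{2175} + 1315 \cdot \frac{1}{775} = \frac{3671}{2175} + \frac{263}{155} = \frac{228206}{67425}$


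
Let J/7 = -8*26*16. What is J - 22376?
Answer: -45672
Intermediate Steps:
J = -23296 (J = 7*(-8*26*16) = 7*(-208*16) = 7*(-3328) = -23296)
J - 22376 = -23296 - 22376 = -45672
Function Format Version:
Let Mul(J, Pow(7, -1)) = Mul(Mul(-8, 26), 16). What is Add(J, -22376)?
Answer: -45672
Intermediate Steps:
J = -23296 (J = Mul(7, Mul(Mul(-8, 26), 16)) = Mul(7, Mul(-208, 16)) = Mul(7, -3328) = -23296)
Add(J, -22376) = Add(-23296, -22376) = -45672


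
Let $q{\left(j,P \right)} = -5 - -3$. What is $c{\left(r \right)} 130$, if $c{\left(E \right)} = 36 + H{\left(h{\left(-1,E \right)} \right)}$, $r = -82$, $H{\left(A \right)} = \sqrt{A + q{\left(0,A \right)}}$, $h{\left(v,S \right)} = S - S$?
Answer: $4680 + 130 i \sqrt{2} \approx 4680.0 + 183.85 i$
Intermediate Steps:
$h{\left(v,S \right)} = 0$
$q{\left(j,P \right)} = -2$ ($q{\left(j,P \right)} = -5 + 3 = -2$)
$H{\left(A \right)} = \sqrt{-2 + A}$ ($H{\left(A \right)} = \sqrt{A - 2} = \sqrt{-2 + A}$)
$c{\left(E \right)} = 36 + i \sqrt{2}$ ($c{\left(E \right)} = 36 + \sqrt{-2 + 0} = 36 + \sqrt{-2} = 36 + i \sqrt{2}$)
$c{\left(r \right)} 130 = \left(36 + i \sqrt{2}\right) 130 = 4680 + 130 i \sqrt{2}$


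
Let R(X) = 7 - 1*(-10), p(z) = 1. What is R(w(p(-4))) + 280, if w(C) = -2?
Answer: 297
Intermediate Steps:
R(X) = 17 (R(X) = 7 + 10 = 17)
R(w(p(-4))) + 280 = 17 + 280 = 297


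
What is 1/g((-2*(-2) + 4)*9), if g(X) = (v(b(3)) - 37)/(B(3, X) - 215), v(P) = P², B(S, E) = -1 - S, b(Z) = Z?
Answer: 219/28 ≈ 7.8214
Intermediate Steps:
g(X) = 28/219 (g(X) = (3² - 37)/((-1 - 1*3) - 215) = (9 - 37)/((-1 - 3) - 215) = -28/(-4 - 215) = -28/(-219) = -28*(-1/219) = 28/219)
1/g((-2*(-2) + 4)*9) = 1/(28/219) = 219/28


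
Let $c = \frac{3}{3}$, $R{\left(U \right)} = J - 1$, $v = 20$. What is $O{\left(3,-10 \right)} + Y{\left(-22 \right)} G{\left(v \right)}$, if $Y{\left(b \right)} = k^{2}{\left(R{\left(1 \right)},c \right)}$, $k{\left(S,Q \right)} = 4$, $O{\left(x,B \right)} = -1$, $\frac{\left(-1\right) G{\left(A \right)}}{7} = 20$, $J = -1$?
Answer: $-2241$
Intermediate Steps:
$G{\left(A \right)} = -140$ ($G{\left(A \right)} = \left(-7\right) 20 = -140$)
$R{\left(U \right)} = -2$ ($R{\left(U \right)} = -1 - 1 = -2$)
$c = 1$ ($c = 3 \cdot \frac{1}{3} = 1$)
$Y{\left(b \right)} = 16$ ($Y{\left(b \right)} = 4^{2} = 16$)
$O{\left(3,-10 \right)} + Y{\left(-22 \right)} G{\left(v \right)} = -1 + 16 \left(-140\right) = -1 - 2240 = -2241$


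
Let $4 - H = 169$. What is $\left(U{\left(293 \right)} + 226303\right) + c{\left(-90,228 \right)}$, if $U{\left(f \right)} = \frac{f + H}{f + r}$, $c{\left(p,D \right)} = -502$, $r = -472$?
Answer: $\frac{40418251}{179} \approx 2.258 \cdot 10^{5}$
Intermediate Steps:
$H = -165$ ($H = 4 - 169 = -165$)
$U{\left(f \right)} = \frac{-165 + f}{-472 + f}$ ($U{\left(f \right)} = \frac{f - 165}{f - 472} = \frac{-165 + f}{-472 + f}$)
$\left(U{\left(293 \right)} + 226303\right) + c{\left(-90,228 \right)} = \left(\frac{-165 + 293}{-472 + 293} + 226303\right) - 502 = \left(\frac{1}{-179} \cdot 128 + 226303\right) - 502 = \left(\left(- \frac{1}{179}\right) 128 + 226303\right) - 502 = \left(- \frac{128}{179} + 226303\right) - 502 = \frac{40508109}{179} - 502 = \frac{40418251}{179}$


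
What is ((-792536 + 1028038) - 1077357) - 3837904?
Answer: -4679759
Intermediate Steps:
((-792536 + 1028038) - 1077357) - 3837904 = (235502 - 1077357) - 3837904 = -841855 - 3837904 = -4679759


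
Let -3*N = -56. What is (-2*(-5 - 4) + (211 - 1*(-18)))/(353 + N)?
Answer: 741/1115 ≈ 0.66457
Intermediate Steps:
N = 56/3 (N = -⅓*(-56) = 56/3 ≈ 18.667)
(-2*(-5 - 4) + (211 - 1*(-18)))/(353 + N) = (-2*(-5 - 4) + (211 - 1*(-18)))/(353 + 56/3) = (-2*(-9) + (211 + 18))/(1115/3) = (18 + 229)*(3/1115) = 247*(3/1115) = 741/1115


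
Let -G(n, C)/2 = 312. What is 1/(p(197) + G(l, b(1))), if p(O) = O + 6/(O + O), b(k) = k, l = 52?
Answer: -197/84116 ≈ -0.0023420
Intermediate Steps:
G(n, C) = -624 (G(n, C) = -2*312 = -624)
p(O) = O + 3/O (p(O) = O + 6/((2*O)) = O + 6*(1/(2*O)) = O + 3/O)
1/(p(197) + G(l, b(1))) = 1/((197 + 3/197) - 624) = 1/(38812/197 - 624) = 1/(-84116/197) = -197/84116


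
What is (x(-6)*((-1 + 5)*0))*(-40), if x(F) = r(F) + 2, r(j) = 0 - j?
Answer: 0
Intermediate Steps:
r(j) = -j
x(F) = 2 - F (x(F) = -F + 2 = 2 - F)
(x(-6)*((-1 + 5)*0))*(-40) = ((2 - 1*(-6))*((-1 + 5)*0))*(-40) = ((2 + 6)*(4*0))*(-40) = (8*0)*(-40) = 0*(-40) = 0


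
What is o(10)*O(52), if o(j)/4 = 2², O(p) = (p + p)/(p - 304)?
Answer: -416/63 ≈ -6.6032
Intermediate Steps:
O(p) = 2*p/(-304 + p) (O(p) = (2*p)/(-304 + p) = 2*p/(-304 + p))
o(j) = 16 (o(j) = 4*2² = 4*4 = 16)
o(10)*O(52) = 16*(2*52/(-304 + 52)) = 16*(2*52/(-252)) = 16*(2*52*(-1/252)) = 16*(-26/63) = -416/63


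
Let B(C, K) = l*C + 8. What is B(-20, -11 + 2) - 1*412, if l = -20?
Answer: -4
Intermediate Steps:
B(C, K) = 8 - 20*C (B(C, K) = -20*C + 8 = 8 - 20*C)
B(-20, -11 + 2) - 1*412 = (8 - 20*(-20)) - 1*412 = (8 + 400) - 412 = 408 - 412 = -4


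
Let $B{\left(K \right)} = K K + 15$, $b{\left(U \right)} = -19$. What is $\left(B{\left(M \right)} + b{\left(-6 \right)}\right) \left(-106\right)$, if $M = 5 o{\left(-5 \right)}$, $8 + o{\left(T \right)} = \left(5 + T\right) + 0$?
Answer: $-169176$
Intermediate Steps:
$o{\left(T \right)} = -3 + T$ ($o{\left(T \right)} = -8 + \left(\left(5 + T\right) + 0\right) = -8 + \left(5 + T\right) = -3 + T$)
$M = -40$ ($M = 5 \left(-3 - 5\right) = 5 \left(-8\right) = -40$)
$B{\left(K \right)} = 15 + K^{2}$ ($B{\left(K \right)} = K^{2} + 15 = 15 + K^{2}$)
$\left(B{\left(M \right)} + b{\left(-6 \right)}\right) \left(-106\right) = \left(\left(15 + \left(-40\right)^{2}\right) - 19\right) \left(-106\right) = \left(\left(15 + 1600\right) - 19\right) \left(-106\right) = \left(1615 - 19\right) \left(-106\right) = 1596 \left(-106\right) = -169176$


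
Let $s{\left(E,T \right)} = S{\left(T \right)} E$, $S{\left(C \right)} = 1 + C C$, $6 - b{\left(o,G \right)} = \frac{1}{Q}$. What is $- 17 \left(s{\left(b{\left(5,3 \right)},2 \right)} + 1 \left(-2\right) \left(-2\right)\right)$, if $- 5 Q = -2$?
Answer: $- \frac{731}{2} \approx -365.5$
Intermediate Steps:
$Q = \frac{2}{5}$ ($Q = \left(- \frac{1}{5}\right) \left(-2\right) = \frac{2}{5} \approx 0.4$)
$b{\left(o,G \right)} = \frac{7}{2}$ ($b{\left(o,G \right)} = 6 - \frac{1}{\frac{2}{5}} = 6 - \frac{5}{2} = \frac{7}{2}$)
$S{\left(C \right)} = 1 + C^{2}$
$s{\left(E,T \right)} = E \left(1 + T^{2}\right)$ ($s{\left(E,T \right)} = \left(1 + T^{2}\right) E = E \left(1 + T^{2}\right)$)
$- 17 \left(s{\left(b{\left(5,3 \right)},2 \right)} + 1 \left(-2\right) \left(-2\right)\right) = - 17 \left(\frac{7 \left(1 + 2^{2}\right)}{2} + 1 \left(-2\right) \left(-2\right)\right) = - 17 \left(\frac{7 \left(1 + 4\right)}{2} - -4\right) = - 17 \left(\frac{7}{2} \cdot 5 + 4\right) = - 17 \left(\frac{35}{2} + 4\right) = \left(-17\right) \frac{43}{2} = - \frac{731}{2}$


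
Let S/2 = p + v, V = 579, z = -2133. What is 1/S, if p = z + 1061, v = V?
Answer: -1/986 ≈ -0.0010142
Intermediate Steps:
v = 579
p = -1072 (p = -2133 + 1061 = -1072)
S = -986 (S = 2*(-1072 + 579) = 2*(-493) = -986)
1/S = 1/(-986) = -1/986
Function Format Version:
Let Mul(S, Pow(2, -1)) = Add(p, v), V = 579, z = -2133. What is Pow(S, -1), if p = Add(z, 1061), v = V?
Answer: Rational(-1, 986) ≈ -0.0010142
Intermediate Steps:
v = 579
p = -1072 (p = Add(-2133, 1061) = -1072)
S = -986 (S = Mul(2, Add(-1072, 579)) = Mul(2, -493) = -986)
Pow(S, -1) = Pow(-986, -1) = Rational(-1, 986)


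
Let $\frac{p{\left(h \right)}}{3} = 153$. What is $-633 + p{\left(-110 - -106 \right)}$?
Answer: $-174$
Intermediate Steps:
$p{\left(h \right)} = 459$ ($p{\left(h \right)} = 3 \cdot 153 = 459$)
$-633 + p{\left(-110 - -106 \right)} = -633 + 459 = -174$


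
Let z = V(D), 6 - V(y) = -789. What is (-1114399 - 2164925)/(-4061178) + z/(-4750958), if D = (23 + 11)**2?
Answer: 2596116992647/3215747684754 ≈ 0.80731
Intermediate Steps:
D = 1156 (D = 34**2 = 1156)
V(y) = 795 (V(y) = 6 - 1*(-789) = 6 + 789 = 795)
z = 795
(-1114399 - 2164925)/(-4061178) + z/(-4750958) = (-1114399 - 2164925)/(-4061178) + 795/(-4750958) = -3279324*(-1/4061178) + 795*(-1/4750958) = 546554/676863 - 795/4750958 = 2596116992647/3215747684754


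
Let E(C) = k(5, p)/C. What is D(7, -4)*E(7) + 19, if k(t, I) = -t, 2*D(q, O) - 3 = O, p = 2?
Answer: 271/14 ≈ 19.357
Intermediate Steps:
D(q, O) = 3/2 + O/2
E(C) = -5/C (E(C) = (-1*5)/C = -5/C)
D(7, -4)*E(7) + 19 = (3/2 + (1/2)*(-4))*(-5/7) + 19 = (3/2 - 2)*(-5*1/7) + 19 = -1/2*(-5/7) + 19 = 5/14 + 19 = 271/14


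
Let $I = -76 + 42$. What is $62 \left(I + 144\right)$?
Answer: $6820$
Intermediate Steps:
$I = -34$
$62 \left(I + 144\right) = 62 \left(-34 + 144\right) = 62 \cdot 110 = 6820$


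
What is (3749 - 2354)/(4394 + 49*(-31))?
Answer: 279/575 ≈ 0.48522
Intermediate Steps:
(3749 - 2354)/(4394 + 49*(-31)) = 1395/(4394 - 1519) = 1395/2875 = 1395*(1/2875) = 279/575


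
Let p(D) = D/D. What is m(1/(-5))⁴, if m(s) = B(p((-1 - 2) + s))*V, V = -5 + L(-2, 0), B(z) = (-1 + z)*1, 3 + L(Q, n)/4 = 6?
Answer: 0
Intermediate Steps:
L(Q, n) = 12 (L(Q, n) = -12 + 4*6 = -12 + 24 = 12)
p(D) = 1
B(z) = -1 + z
V = 7 (V = -5 + 12 = 7)
m(s) = 0 (m(s) = (-1 + 1)*7 = 0*7 = 0)
m(1/(-5))⁴ = 0⁴ = 0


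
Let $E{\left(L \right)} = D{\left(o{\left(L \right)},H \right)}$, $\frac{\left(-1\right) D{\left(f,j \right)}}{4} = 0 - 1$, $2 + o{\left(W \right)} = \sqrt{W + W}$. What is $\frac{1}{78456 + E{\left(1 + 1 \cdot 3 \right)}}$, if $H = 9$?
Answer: $\frac{1}{78460} \approx 1.2745 \cdot 10^{-5}$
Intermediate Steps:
$o{\left(W \right)} = -2 + \sqrt{2} \sqrt{W}$ ($o{\left(W \right)} = -2 + \sqrt{W + W} = -2 + \sqrt{2 W} = -2 + \sqrt{2} \sqrt{W}$)
$D{\left(f,j \right)} = 4$ ($D{\left(f,j \right)} = - 4 \left(0 - 1\right) = \left(-4\right) \left(-1\right) = 4$)
$E{\left(L \right)} = 4$
$\frac{1}{78456 + E{\left(1 + 1 \cdot 3 \right)}} = \frac{1}{78456 + 4} = \frac{1}{78460}$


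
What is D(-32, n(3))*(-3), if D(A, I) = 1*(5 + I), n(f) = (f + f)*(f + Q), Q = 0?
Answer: -69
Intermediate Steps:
n(f) = 2*f² (n(f) = (f + f)*(f + 0) = (2*f)*f = 2*f²)
D(A, I) = 5 + I
D(-32, n(3))*(-3) = (5 + 2*3²)*(-3) = (5 + 2*9)*(-3) = (5 + 18)*(-3) = 23*(-3) = -69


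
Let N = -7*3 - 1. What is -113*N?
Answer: 2486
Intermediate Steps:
N = -22 (N = -21 - 1 = -22)
-113*N = -113*(-22) = 2486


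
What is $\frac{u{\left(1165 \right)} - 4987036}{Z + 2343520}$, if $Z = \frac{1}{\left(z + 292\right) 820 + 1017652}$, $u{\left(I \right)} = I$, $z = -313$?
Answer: $- \frac{4988024896272}{2344532400641} \approx -2.1275$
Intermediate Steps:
$Z = \frac{1}{1000432}$ ($Z = \frac{1}{\left(-313 + 292\right) 820 + 1017652} = \frac{1}{\left(-21\right) 820 + 1017652} = \frac{1}{-17220 + 1017652} = \frac{1}{1000432} \approx 9.9957 \cdot 10^{-7}$)
$\frac{u{\left(1165 \right)} - 4987036}{Z + 2343520} = \frac{1165 - 4987036}{\frac{1}{1000432} + 2343520} = - \frac{4985871}{\frac{2344532400641}{1000432}} = \left(-4985871\right) \frac{1000432}{2344532400641} = - \frac{4988024896272}{2344532400641}$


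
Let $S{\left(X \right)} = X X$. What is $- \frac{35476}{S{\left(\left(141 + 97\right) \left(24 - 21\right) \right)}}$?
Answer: $- \frac{181}{2601} \approx -0.069589$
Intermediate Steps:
$S{\left(X \right)} = X^{2}$
$- \frac{35476}{S{\left(\left(141 + 97\right) \left(24 - 21\right) \right)}} = - \frac{35476}{\left(\left(141 + 97\right) \left(24 - 21\right)\right)^{2}} = - \frac{35476}{\left(238 \cdot 3\right)^{2}} = - \frac{35476}{714^{2}} = - \frac{35476}{509796} = \left(-35476\right) \frac{1}{509796} = - \frac{181}{2601}$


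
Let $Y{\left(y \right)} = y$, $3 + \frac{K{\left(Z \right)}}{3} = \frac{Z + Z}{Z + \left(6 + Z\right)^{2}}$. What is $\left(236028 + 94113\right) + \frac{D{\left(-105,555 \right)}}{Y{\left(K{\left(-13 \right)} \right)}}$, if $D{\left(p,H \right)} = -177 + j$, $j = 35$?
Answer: $\frac{22120299}{67} \approx 3.3015 \cdot 10^{5}$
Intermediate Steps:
$D{\left(p,H \right)} = -142$ ($D{\left(p,H \right)} = -177 + 35 = -142$)
$K{\left(Z \right)} = -9 + \frac{6 Z}{Z + \left(6 + Z\right)^{2}}$ ($K{\left(Z \right)} = -9 + 3 \frac{Z + Z}{Z + \left(6 + Z\right)^{2}} = -9 + 3 \frac{2 Z}{Z + \left(6 + Z\right)^{2}} = -9 + \frac{6 Z}{Z + \left(6 + Z\right)^{2}}$)
$\left(236028 + 94113\right) + \frac{D{\left(-105,555 \right)}}{Y{\left(K{\left(-13 \right)} \right)}} = \left(236028 + 94113\right) - \frac{142}{3 \frac{1}{-13 + \left(6 - 13\right)^{2}} \left(\left(-1\right) \left(-13\right) - 3 \left(6 - 13\right)^{2}\right)} = 330141 - \frac{142}{3 \frac{1}{-13 + \left(-7\right)^{2}} \left(13 - 3 \left(-7\right)^{2}\right)} = 330141 - \frac{142}{3 \frac{1}{-13 + 49} \left(13 - 147\right)} = 330141 - \frac{142}{3 \cdot \frac{1}{36} \left(13 - 147\right)} = 330141 - \frac{142}{3 \cdot \frac{1}{36} \left(-134\right)} = 330141 - \frac{142}{- \frac{67}{6}} = 330141 - - \frac{852}{67} = 330141 + \frac{852}{67} = \frac{22120299}{67}$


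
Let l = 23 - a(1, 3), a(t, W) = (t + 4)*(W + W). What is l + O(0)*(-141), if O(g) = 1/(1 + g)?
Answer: -148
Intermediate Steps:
a(t, W) = 2*W*(4 + t) (a(t, W) = (4 + t)*(2*W) = 2*W*(4 + t))
l = -7 (l = 23 - 2*3*(4 + 1) = 23 - 2*3*5 = 23 - 1*30 = 23 - 30 = -7)
l + O(0)*(-141) = -7 - 141/(1 + 0) = -7 - 141/1 = -7 + 1*(-141) = -7 - 141 = -148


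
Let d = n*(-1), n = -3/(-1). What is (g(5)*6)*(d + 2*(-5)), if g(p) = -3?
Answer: 234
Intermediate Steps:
n = 3 (n = -3*(-1) = 3)
d = -3 (d = 3*(-1) = -3)
(g(5)*6)*(d + 2*(-5)) = (-3*6)*(-3 + 2*(-5)) = -18*(-3 - 10) = -18*(-13) = 234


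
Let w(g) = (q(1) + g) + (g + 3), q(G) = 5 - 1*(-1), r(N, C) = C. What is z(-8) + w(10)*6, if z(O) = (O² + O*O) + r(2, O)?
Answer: 294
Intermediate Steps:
q(G) = 6 (q(G) = 5 + 1 = 6)
w(g) = 9 + 2*g (w(g) = (6 + g) + (g + 3) = (6 + g) + (3 + g) = 9 + 2*g)
z(O) = O + 2*O² (z(O) = (O² + O*O) + O = (O² + O²) + O = 2*O² + O = O + 2*O²)
z(-8) + w(10)*6 = -8*(1 + 2*(-8)) + (9 + 2*10)*6 = -8*(1 - 16) + (9 + 20)*6 = -8*(-15) + 29*6 = 120 + 174 = 294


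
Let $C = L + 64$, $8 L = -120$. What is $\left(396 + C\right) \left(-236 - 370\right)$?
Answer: $-269670$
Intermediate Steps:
$L = -15$ ($L = \frac{1}{8} \left(-120\right) = -15$)
$C = 49$ ($C = -15 + 64 = 49$)
$\left(396 + C\right) \left(-236 - 370\right) = \left(396 + 49\right) \left(-236 - 370\right) = 445 \left(-606\right) = -269670$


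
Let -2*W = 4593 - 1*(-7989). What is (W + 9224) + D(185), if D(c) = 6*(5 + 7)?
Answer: 3005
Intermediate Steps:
W = -6291 (W = -(4593 - 1*(-7989))/2 = -(4593 + 7989)/2 = -½*12582 = -6291)
D(c) = 72 (D(c) = 6*12 = 72)
(W + 9224) + D(185) = (-6291 + 9224) + 72 = 2933 + 72 = 3005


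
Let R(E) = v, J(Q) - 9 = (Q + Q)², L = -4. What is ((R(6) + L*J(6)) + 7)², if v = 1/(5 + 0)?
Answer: 9144576/25 ≈ 3.6578e+5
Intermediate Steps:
J(Q) = 9 + 4*Q² (J(Q) = 9 + (Q + Q)² = 9 + (2*Q)² = 9 + 4*Q²)
v = ⅕ (v = 1/5 = ⅕ ≈ 0.20000)
R(E) = ⅕
((R(6) + L*J(6)) + 7)² = ((⅕ - 4*(9 + 4*6²)) + 7)² = ((⅕ - 4*(9 + 4*36)) + 7)² = ((⅕ - 4*(9 + 144)) + 7)² = ((⅕ - 4*153) + 7)² = ((⅕ - 612) + 7)² = (-3059/5 + 7)² = (-3024/5)² = 9144576/25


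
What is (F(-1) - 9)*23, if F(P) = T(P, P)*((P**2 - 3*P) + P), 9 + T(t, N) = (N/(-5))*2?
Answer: -4002/5 ≈ -800.40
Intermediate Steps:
T(t, N) = -9 - 2*N/5 (T(t, N) = -9 + (N/(-5))*2 = -9 + (N*(-1/5))*2 = -9 - N/5*2 = -9 - 2*N/5)
F(P) = (-9 - 2*P/5)*(P**2 - 2*P) (F(P) = (-9 - 2*P/5)*((P**2 - 3*P) + P) = (-9 - 2*P/5)*(P**2 - 2*P))
(F(-1) - 9)*23 = (-1/5*(-1)*(-2 - 1)*(45 + 2*(-1)) - 9)*23 = (-1/5*(-1)*(-3)*(45 - 2) - 9)*23 = (-1/5*(-1)*(-3)*43 - 9)*23 = (-129/5 - 9)*23 = -174/5*23 = -4002/5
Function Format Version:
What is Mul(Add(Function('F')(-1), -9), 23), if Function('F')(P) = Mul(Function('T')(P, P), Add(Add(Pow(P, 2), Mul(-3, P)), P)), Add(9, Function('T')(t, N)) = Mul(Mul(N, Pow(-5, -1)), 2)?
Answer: Rational(-4002, 5) ≈ -800.40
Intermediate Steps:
Function('T')(t, N) = Add(-9, Mul(Rational(-2, 5), N)) (Function('T')(t, N) = Add(-9, Mul(Mul(N, Pow(-5, -1)), 2)) = Add(-9, Mul(Mul(N, Rational(-1, 5)), 2)) = Add(-9, Mul(Mul(Rational(-1, 5), N), 2)) = Add(-9, Mul(Rational(-2, 5), N)))
Function('F')(P) = Mul(Add(-9, Mul(Rational(-2, 5), P)), Add(Pow(P, 2), Mul(-2, P))) (Function('F')(P) = Mul(Add(-9, Mul(Rational(-2, 5), P)), Add(Add(Pow(P, 2), Mul(-3, P)), P)) = Mul(Add(-9, Mul(Rational(-2, 5), P)), Add(Pow(P, 2), Mul(-2, P))))
Mul(Add(Function('F')(-1), -9), 23) = Mul(Add(Mul(Rational(-1, 5), -1, Add(-2, -1), Add(45, Mul(2, -1))), -9), 23) = Mul(Add(Mul(Rational(-1, 5), -1, -3, Add(45, -2)), -9), 23) = Mul(Add(Mul(Rational(-1, 5), -1, -3, 43), -9), 23) = Mul(Add(Rational(-129, 5), -9), 23) = Mul(Rational(-174, 5), 23) = Rational(-4002, 5)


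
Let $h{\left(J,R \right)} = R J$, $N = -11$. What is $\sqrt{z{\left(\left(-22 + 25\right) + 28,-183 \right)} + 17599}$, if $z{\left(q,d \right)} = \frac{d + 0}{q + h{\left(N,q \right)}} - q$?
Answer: $\frac{\sqrt{1688341530}}{310} \approx 132.55$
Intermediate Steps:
$h{\left(J,R \right)} = J R$
$z{\left(q,d \right)} = - q - \frac{d}{10 q}$ ($z{\left(q,d \right)} = \frac{d + 0}{q - 11 q} - q = \frac{d}{\left(-10\right) q} - q = d \left(- \frac{1}{10 q}\right) - q = - \frac{d}{10 q} - q = - q - \frac{d}{10 q}$)
$\sqrt{z{\left(\left(-22 + 25\right) + 28,-183 \right)} + 17599} = \sqrt{\left(- (\left(-22 + 25\right) + 28) - - \frac{183}{10 \left(\left(-22 + 25\right) + 28\right)}\right) + 17599} = \sqrt{\left(- (3 + 28) - - \frac{183}{10 \left(3 + 28\right)}\right) + 17599} = \sqrt{\left(\left(-1\right) 31 - - \frac{183}{10 \cdot 31}\right) + 17599} = \sqrt{\left(-31 - \left(- \frac{183}{10}\right) \frac{1}{31}\right) + 17599} = \sqrt{\left(-31 + \frac{183}{310}\right) + 17599} = \sqrt{- \frac{9427}{310} + 17599} = \sqrt{\frac{5446263}{310}} = \frac{\sqrt{1688341530}}{310}$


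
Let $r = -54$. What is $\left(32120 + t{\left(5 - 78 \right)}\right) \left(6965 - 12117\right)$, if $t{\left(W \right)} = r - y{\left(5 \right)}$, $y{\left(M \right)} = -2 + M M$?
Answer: $-165085536$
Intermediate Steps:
$y{\left(M \right)} = -2 + M^{2}$
$t{\left(W \right)} = -77$ ($t{\left(W \right)} = -54 - \left(-2 + 5^{2}\right) = -54 - \left(-2 + 25\right) = -54 - 23 = -77$)
$\left(32120 + t{\left(5 - 78 \right)}\right) \left(6965 - 12117\right) = \left(32120 - 77\right) \left(6965 - 12117\right) = 32043 \left(-5152\right) = -165085536$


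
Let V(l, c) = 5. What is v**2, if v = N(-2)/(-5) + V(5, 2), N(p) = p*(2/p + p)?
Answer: 361/25 ≈ 14.440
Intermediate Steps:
N(p) = p*(p + 2/p)
v = 19/5 (v = (2 + (-2)**2)/(-5) + 5 = (2 + 4)*(-1/5) + 5 = 6*(-1/5) + 5 = -6/5 + 5 = 19/5 ≈ 3.8000)
v**2 = (19/5)**2 = 361/25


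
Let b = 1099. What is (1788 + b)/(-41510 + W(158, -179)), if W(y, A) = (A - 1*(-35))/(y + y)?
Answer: -228073/3279326 ≈ -0.069549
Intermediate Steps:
W(y, A) = (35 + A)/(2*y) (W(y, A) = (A + 35)/((2*y)) = (35 + A)*(1/(2*y)) = (35 + A)/(2*y))
(1788 + b)/(-41510 + W(158, -179)) = (1788 + 1099)/(-41510 + (½)*(35 - 179)/158) = 2887/(-41510 + (½)*(1/158)*(-144)) = 2887/(-41510 - 36/79) = 2887/(-3279326/79) = 2887*(-79/3279326) = -228073/3279326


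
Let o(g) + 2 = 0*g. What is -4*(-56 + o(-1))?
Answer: 232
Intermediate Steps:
o(g) = -2 (o(g) = -2 + 0*g = -2 + 0 = -2)
-4*(-56 + o(-1)) = -4*(-56 - 2) = -4*(-58) = 232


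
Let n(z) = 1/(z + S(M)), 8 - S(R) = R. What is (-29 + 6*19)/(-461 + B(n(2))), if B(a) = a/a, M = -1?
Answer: -17/92 ≈ -0.18478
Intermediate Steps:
S(R) = 8 - R
n(z) = 1/(9 + z) (n(z) = 1/(z + (8 - 1*(-1))) = 1/(z + (8 + 1)) = 1/(z + 9) = 1/(9 + z))
B(a) = 1
(-29 + 6*19)/(-461 + B(n(2))) = (-29 + 6*19)/(-461 + 1) = (-29 + 114)/(-460) = 85*(-1/460) = -17/92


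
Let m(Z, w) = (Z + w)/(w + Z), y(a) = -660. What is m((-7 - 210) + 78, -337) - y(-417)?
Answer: 661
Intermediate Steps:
m(Z, w) = 1 (m(Z, w) = (Z + w)/(Z + w) = 1)
m((-7 - 210) + 78, -337) - y(-417) = 1 - 1*(-660) = 1 + 660 = 661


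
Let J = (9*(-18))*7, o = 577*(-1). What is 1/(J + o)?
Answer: -1/1711 ≈ -0.00058445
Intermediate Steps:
o = -577
J = -1134 (J = -162*7 = -1134)
1/(J + o) = 1/(-1134 - 577) = 1/(-1711) = -1/1711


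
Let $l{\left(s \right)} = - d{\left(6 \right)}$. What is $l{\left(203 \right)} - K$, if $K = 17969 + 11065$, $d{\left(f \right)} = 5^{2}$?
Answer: $-29059$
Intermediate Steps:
$d{\left(f \right)} = 25$
$l{\left(s \right)} = -25$ ($l{\left(s \right)} = \left(-1\right) 25 = -25$)
$K = 29034$
$l{\left(203 \right)} - K = -25 - 29034 = -29059$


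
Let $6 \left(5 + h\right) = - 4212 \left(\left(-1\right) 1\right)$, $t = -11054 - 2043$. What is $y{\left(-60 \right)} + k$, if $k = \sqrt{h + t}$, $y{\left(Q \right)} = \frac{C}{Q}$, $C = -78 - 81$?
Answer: $\frac{53}{20} + 20 i \sqrt{31} \approx 2.65 + 111.36 i$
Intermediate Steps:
$C = -159$
$t = -13097$ ($t = -11054 - 2043 = -13097$)
$y{\left(Q \right)} = - \frac{159}{Q}$
$h = 697$ ($h = -5 + \frac{\left(-4212\right) \left(\left(-1\right) 1\right)}{6} = -5 + \frac{\left(-4212\right) \left(-1\right)}{6} = -5 + \frac{1}{6} \cdot 4212 = -5 + 702 = 697$)
$k = 20 i \sqrt{31}$ ($k = \sqrt{697 - 13097} = \sqrt{-12400} = 20 i \sqrt{31} \approx 111.36 i$)
$y{\left(-60 \right)} + k = - \frac{159}{-60} + 20 i \sqrt{31} = \left(-159\right) \left(- \frac{1}{60}\right) + 20 i \sqrt{31} = \frac{53}{20} + 20 i \sqrt{31}$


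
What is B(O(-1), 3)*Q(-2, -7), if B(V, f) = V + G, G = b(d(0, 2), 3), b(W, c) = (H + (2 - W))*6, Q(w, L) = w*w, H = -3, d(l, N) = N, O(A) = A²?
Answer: -68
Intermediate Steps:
Q(w, L) = w²
b(W, c) = -6 - 6*W (b(W, c) = (-3 + (2 - W))*6 = (-1 - W)*6 = -6 - 6*W)
G = -18 (G = -6 - 6*2 = -6 - 12 = -18)
B(V, f) = -18 + V (B(V, f) = V - 18 = -18 + V)
B(O(-1), 3)*Q(-2, -7) = (-18 + (-1)²)*(-2)² = (-18 + 1)*4 = -17*4 = -68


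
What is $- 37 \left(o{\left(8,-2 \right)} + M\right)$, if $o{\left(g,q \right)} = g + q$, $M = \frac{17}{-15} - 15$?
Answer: $\frac{5624}{15} \approx 374.93$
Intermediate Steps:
$M = - \frac{242}{15}$ ($M = 17 \left(- \frac{1}{15}\right) - 15 = - \frac{17}{15} - 15 = - \frac{242}{15} \approx -16.133$)
$- 37 \left(o{\left(8,-2 \right)} + M\right) = - 37 \left(\left(8 - 2\right) - \frac{242}{15}\right) = - 37 \left(6 - \frac{242}{15}\right) = \left(-37\right) \left(- \frac{152}{15}\right) = \frac{5624}{15}$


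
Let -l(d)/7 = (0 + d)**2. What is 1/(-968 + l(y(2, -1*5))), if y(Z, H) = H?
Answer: -1/1143 ≈ -0.00087489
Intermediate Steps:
l(d) = -7*d**2 (l(d) = -7*(0 + d)**2 = -7*d**2)
1/(-968 + l(y(2, -1*5))) = 1/(-968 - 7*(-1*5)**2) = 1/(-968 - 7*(-5)**2) = 1/(-968 - 7*25) = 1/(-968 - 175) = 1/(-1143) = -1/1143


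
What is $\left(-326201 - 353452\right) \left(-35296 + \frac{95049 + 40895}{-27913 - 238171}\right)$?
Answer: $\frac{122753655039762}{5117} \approx 2.3989 \cdot 10^{10}$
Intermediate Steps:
$\left(-326201 - 353452\right) \left(-35296 + \frac{95049 + 40895}{-27913 - 238171}\right) = - 679653 \left(-35296 + \frac{135944}{-266084}\right) = - 679653 \left(-35296 + 135944 \left(- \frac{1}{266084}\right)\right) = - 679653 \left(-35296 - \frac{33986}{66521}\right) = \left(-679653\right) \left(- \frac{2347959202}{66521}\right) = \frac{122753655039762}{5117}$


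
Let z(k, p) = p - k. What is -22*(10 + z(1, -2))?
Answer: -154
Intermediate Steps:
-22*(10 + z(1, -2)) = -22*(10 + (-2 - 1*1)) = -22*(10 + (-2 - 1)) = -22*(10 - 3) = -22*7 = -154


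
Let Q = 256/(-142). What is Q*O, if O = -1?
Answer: 128/71 ≈ 1.8028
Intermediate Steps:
Q = -128/71 (Q = 256*(-1/142) = -128/71 ≈ -1.8028)
Q*O = -128/71*(-1) = 128/71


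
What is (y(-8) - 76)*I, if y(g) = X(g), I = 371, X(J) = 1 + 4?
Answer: -26341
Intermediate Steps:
X(J) = 5
y(g) = 5
(y(-8) - 76)*I = (5 - 76)*371 = -71*371 = -26341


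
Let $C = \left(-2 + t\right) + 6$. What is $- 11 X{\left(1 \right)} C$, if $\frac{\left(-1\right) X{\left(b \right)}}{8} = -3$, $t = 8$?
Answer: $-3168$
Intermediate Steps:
$X{\left(b \right)} = 24$ ($X{\left(b \right)} = \left(-8\right) \left(-3\right) = 24$)
$C = 12$ ($C = \left(-2 + 8\right) + 6 = 6 + 6 = 12$)
$- 11 X{\left(1 \right)} C = \left(-11\right) 24 \cdot 12 = \left(-264\right) 12 = -3168$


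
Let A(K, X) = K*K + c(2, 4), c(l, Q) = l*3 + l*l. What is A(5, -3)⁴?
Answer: 1500625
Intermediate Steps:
c(l, Q) = l² + 3*l (c(l, Q) = 3*l + l² = l² + 3*l)
A(K, X) = 10 + K² (A(K, X) = K*K + 2*(3 + 2) = K² + 2*5 = K² + 10 = 10 + K²)
A(5, -3)⁴ = (10 + 5²)⁴ = (10 + 25)⁴ = 35⁴ = 1500625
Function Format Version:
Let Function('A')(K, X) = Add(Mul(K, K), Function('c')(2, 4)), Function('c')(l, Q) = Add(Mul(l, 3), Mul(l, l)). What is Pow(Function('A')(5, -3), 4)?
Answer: 1500625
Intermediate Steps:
Function('c')(l, Q) = Add(Pow(l, 2), Mul(3, l)) (Function('c')(l, Q) = Add(Mul(3, l), Pow(l, 2)) = Add(Pow(l, 2), Mul(3, l)))
Function('A')(K, X) = Add(10, Pow(K, 2)) (Function('A')(K, X) = Add(Mul(K, K), Mul(2, Add(3, 2))) = Add(Pow(K, 2), Mul(2, 5)) = Add(Pow(K, 2), 10) = Add(10, Pow(K, 2)))
Pow(Function('A')(5, -3), 4) = Pow(Add(10, Pow(5, 2)), 4) = Pow(Add(10, 25), 4) = Pow(35, 4) = 1500625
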